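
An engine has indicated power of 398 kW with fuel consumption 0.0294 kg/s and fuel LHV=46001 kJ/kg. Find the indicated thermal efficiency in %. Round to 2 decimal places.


eta_ith = (IP / (mf * LHV)) * 100
Denominator = 0.0294 * 46001 = 1352.4294 kW
eta_ith = (398 / 1352.4294) * 100 = 29.43%


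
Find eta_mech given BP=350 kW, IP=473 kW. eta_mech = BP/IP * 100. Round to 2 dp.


eta_mech = (BP / IP) * 100
Ratio = 350 / 473 = 0.7400
eta_mech = 0.7400 * 100 = 74.00%


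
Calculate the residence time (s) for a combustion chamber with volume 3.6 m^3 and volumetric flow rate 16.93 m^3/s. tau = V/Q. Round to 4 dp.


tau = V / Q_flow
tau = 3.6 / 16.93 = 0.2126 s


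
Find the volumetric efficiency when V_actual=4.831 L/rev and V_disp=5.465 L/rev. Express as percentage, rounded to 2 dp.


eta_v = (V_actual / V_disp) * 100
Ratio = 4.831 / 5.465 = 0.8840
eta_v = 0.8840 * 100 = 88.40%


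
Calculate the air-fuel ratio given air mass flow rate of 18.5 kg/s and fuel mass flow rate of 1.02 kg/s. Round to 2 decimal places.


AFR = m_air / m_fuel
AFR = 18.5 / 1.02 = 18.14


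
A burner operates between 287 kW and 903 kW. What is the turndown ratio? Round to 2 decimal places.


TDR = Q_max / Q_min
TDR = 903 / 287 = 3.15


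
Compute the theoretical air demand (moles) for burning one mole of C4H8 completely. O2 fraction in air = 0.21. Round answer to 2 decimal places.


Balanced combustion: C4H8 + 6 O2 -> 4 CO2 + 4 H2O
O2 needed = C + H/4 = 4 + 8/4 = 6.00 moles
Air moles = O2 / 0.21 = 6.00 / 0.21 = 28.57 moles air


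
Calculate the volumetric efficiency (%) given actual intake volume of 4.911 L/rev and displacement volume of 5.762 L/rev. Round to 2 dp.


eta_v = (V_actual / V_disp) * 100
Ratio = 4.911 / 5.762 = 0.8523
eta_v = 0.8523 * 100 = 85.23%


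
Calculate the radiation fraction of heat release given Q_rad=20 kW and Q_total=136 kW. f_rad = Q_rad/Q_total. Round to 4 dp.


f_rad = Q_rad / Q_total
f_rad = 20 / 136 = 0.1471


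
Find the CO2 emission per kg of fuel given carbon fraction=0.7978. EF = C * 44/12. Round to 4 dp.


EF = C_frac * (M_CO2 / M_C)
EF = 0.7978 * (44/12)
EF = 0.7978 * 3.666667 = 2.9253 kg_CO2/kg_fuel


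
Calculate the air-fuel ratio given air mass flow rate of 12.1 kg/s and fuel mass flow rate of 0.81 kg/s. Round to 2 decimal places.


AFR = m_air / m_fuel
AFR = 12.1 / 0.81 = 14.94


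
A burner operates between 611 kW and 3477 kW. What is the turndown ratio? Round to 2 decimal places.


TDR = Q_max / Q_min
TDR = 3477 / 611 = 5.69


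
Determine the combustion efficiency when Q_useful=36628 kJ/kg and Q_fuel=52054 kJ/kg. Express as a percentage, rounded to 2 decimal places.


Efficiency = (Q_useful / Q_fuel) * 100
Efficiency = (36628 / 52054) * 100
Efficiency = 0.7037 * 100 = 70.37%


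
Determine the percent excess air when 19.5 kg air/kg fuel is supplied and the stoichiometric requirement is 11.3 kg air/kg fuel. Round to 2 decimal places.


Excess air = actual - stoichiometric = 19.5 - 11.3 = 8.20 kg/kg fuel
Excess air % = (excess / stoich) * 100 = (8.20 / 11.3) * 100 = 72.57%


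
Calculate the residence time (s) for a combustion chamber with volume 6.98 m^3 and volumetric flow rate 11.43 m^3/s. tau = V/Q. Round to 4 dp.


tau = V / Q_flow
tau = 6.98 / 11.43 = 0.6107 s


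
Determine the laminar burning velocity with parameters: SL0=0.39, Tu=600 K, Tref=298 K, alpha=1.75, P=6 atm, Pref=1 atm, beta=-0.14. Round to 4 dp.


SL = SL0 * (Tu/Tref)^alpha * (P/Pref)^beta
T ratio = 600/298 = 2.01342282
(T ratio)^alpha = 2.01342282^1.75 = 3.403190
(P/Pref)^beta = 6^(-0.14) = 0.778142
SL = 0.39 * 3.403190 * 0.778142 = 1.0328 m/s


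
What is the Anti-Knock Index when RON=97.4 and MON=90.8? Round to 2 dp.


AKI = (RON + MON) / 2
AKI = (97.4 + 90.8) / 2
AKI = 188.2 / 2 = 94.10


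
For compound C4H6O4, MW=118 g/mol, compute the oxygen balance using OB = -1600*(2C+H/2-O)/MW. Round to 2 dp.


OB = -1600 * (2C + H/2 - O) / MW
Inner = 2*4 + 6/2 - 4 = 7.00
OB = -1600 * 7.00 / 118 = -94.92%


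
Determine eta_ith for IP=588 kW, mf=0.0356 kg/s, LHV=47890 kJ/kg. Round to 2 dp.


eta_ith = (IP / (mf * LHV)) * 100
Denominator = 0.0356 * 47890 = 1704.8840 kW
eta_ith = (588 / 1704.8840) * 100 = 34.49%


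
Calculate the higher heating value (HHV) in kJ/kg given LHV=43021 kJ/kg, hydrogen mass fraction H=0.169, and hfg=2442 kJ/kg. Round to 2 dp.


HHV = LHV + hfg * 9 * H
Water addition = 2442 * 9 * 0.169 = 3714.282 kJ/kg
HHV = 43021 + 3714.282 = 46735.28 kJ/kg


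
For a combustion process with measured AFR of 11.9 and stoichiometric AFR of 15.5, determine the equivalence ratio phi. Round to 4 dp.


phi = AFR_stoich / AFR_actual
phi = 15.5 / 11.9 = 1.3025


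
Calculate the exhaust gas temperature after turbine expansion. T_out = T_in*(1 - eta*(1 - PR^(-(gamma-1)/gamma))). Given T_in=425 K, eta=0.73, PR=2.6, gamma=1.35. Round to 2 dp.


T_out = T_in * (1 - eta * (1 - PR^(-(gamma-1)/gamma)))
Exponent = -(1.35-1)/1.35 = -0.25925926
PR^exp = 2.6^(-0.25925926) = 0.78057442
Factor = 1 - 0.73*(1 - 0.78057442) = 0.83981933
T_out = 425 * 0.83981933 = 356.92 K


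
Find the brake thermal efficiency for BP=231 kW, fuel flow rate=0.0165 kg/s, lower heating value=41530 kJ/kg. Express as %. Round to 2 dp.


eta_BTE = (BP / (mf * LHV)) * 100
Denominator = 0.0165 * 41530 = 685.2450 kW
eta_BTE = (231 / 685.2450) * 100 = 33.71%


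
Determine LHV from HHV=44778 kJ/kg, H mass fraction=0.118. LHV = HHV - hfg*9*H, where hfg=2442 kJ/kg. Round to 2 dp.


LHV = HHV - hfg * 9 * H
Water correction = 2442 * 9 * 0.118 = 2593.404 kJ/kg
LHV = 44778 - 2593.404 = 42184.60 kJ/kg


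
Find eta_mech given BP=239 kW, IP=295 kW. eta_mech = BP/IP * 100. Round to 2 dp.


eta_mech = (BP / IP) * 100
Ratio = 239 / 295 = 0.8102
eta_mech = 0.8102 * 100 = 81.02%


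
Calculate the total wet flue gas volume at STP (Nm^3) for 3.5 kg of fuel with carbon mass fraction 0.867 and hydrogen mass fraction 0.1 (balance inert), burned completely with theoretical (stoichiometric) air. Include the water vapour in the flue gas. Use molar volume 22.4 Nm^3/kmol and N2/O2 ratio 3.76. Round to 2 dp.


Per kg fuel: CO2 = (C/12 kmol)*22.4 = (0.867/12)*22.4 = 1.61840 Nm^3
Per kg fuel: H2O = (H/2 kmol)*22.4 = (0.1/2)*22.4 = 1.12000 Nm^3
O2 needed per kg fuel = C/12 + H/4 = 0.867/12 + 0.1/4 = 0.09725000 kmol
Per kg fuel: N2 = O2*3.76*22.4 = 0.09725000*3.76*22.4 = 8.19078 Nm^3
Total per kg = 1.61840 + 1.12000 + 8.19078 = 10.92918 Nm^3
Total = 10.92918 * 3.5 = 38.25 Nm^3


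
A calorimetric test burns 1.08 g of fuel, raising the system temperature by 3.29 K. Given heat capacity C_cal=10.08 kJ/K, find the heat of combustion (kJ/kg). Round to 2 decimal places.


Hc = C_cal * delta_T / m_fuel
Q_released = 10.08 * 3.29 = 33.1632 kJ
m_fuel = 1.08 g = 1.08/1000 kg = 0.001080 kg
Hc = 33.1632 / 0.001080 = 30706.67 kJ/kg


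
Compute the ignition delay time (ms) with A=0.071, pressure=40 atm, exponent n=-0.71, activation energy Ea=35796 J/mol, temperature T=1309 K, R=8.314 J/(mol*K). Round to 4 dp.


tau = A * P^n * exp(Ea/(R*T))
P^n = 40^(-0.71) = 0.07286809
Ea/(R*T) = 35796/(8.314*1309) = 3.289159
exp(Ea/(R*T)) = 26.820291
tau = 0.071 * 0.07286809 * 26.820291 = 0.1388 ms


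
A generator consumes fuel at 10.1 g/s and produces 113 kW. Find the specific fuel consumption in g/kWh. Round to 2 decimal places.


SFC = (mf / BP) * 3600
Rate = 10.1 / 113 = 0.089381 g/(s*kW)
SFC = 0.089381 * 3600 = 321.77 g/kWh


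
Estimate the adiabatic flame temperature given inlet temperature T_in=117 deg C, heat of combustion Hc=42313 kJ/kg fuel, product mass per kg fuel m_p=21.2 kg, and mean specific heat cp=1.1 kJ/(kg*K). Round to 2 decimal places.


T_ad = T_in + Hc / (m_p * cp)
Denominator = 21.2 * 1.1 = 23.3200
Temperature rise = 42313 / 23.3200 = 1814.45 K
T_ad = 117 + 1814.45 = 1931.45 deg C


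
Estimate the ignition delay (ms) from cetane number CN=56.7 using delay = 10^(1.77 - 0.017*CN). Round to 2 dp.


delay = 10^(1.77 - 0.017*CN)
Exponent = 1.77 - 0.017*56.7 = 0.8061
delay = 10^0.8061 = 6.40 ms


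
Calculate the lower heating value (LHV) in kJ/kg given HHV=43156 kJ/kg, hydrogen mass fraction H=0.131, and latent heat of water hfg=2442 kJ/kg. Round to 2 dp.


LHV = HHV - hfg * 9 * H
Water correction = 2442 * 9 * 0.131 = 2879.118 kJ/kg
LHV = 43156 - 2879.118 = 40276.88 kJ/kg


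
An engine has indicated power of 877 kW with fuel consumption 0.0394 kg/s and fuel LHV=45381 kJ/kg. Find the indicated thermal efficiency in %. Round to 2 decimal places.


eta_ith = (IP / (mf * LHV)) * 100
Denominator = 0.0394 * 45381 = 1788.0114 kW
eta_ith = (877 / 1788.0114) * 100 = 49.05%


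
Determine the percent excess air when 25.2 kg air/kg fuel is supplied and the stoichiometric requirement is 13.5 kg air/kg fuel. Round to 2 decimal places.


Excess air = actual - stoichiometric = 25.2 - 13.5 = 11.70 kg/kg fuel
Excess air % = (excess / stoich) * 100 = (11.70 / 13.5) * 100 = 86.67%


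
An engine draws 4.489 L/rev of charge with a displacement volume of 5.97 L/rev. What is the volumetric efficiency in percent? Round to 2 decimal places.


eta_v = (V_actual / V_disp) * 100
Ratio = 4.489 / 5.97 = 0.7519
eta_v = 0.7519 * 100 = 75.19%


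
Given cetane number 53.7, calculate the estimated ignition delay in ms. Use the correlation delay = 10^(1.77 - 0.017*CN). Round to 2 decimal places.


delay = 10^(1.77 - 0.017*CN)
Exponent = 1.77 - 0.017*53.7 = 0.8571
delay = 10^0.8571 = 7.20 ms


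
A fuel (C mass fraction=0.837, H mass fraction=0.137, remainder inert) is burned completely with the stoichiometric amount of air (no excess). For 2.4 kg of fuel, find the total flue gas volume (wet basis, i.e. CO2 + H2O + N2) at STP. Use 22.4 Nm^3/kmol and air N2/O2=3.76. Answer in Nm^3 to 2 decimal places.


Per kg fuel: CO2 = (C/12 kmol)*22.4 = (0.837/12)*22.4 = 1.56240 Nm^3
Per kg fuel: H2O = (H/2 kmol)*22.4 = (0.137/2)*22.4 = 1.53440 Nm^3
O2 needed per kg fuel = C/12 + H/4 = 0.837/12 + 0.137/4 = 0.10400000 kmol
Per kg fuel: N2 = O2*3.76*22.4 = 0.10400000*3.76*22.4 = 8.75930 Nm^3
Total per kg = 1.56240 + 1.53440 + 8.75930 = 11.85610 Nm^3
Total = 11.85610 * 2.4 = 28.45 Nm^3


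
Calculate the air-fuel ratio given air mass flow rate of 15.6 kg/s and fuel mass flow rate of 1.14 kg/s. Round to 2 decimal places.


AFR = m_air / m_fuel
AFR = 15.6 / 1.14 = 13.68


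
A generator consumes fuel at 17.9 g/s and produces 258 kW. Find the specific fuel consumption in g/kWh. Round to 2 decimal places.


SFC = (mf / BP) * 3600
Rate = 17.9 / 258 = 0.069380 g/(s*kW)
SFC = 0.069380 * 3600 = 249.77 g/kWh


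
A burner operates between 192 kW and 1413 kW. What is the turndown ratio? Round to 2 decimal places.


TDR = Q_max / Q_min
TDR = 1413 / 192 = 7.36


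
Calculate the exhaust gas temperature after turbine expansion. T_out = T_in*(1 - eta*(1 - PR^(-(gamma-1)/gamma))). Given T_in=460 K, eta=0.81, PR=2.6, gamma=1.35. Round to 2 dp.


T_out = T_in * (1 - eta * (1 - PR^(-(gamma-1)/gamma)))
Exponent = -(1.35-1)/1.35 = -0.25925926
PR^exp = 2.6^(-0.25925926) = 0.78057442
Factor = 1 - 0.81*(1 - 0.78057442) = 0.82226528
T_out = 460 * 0.82226528 = 378.24 K


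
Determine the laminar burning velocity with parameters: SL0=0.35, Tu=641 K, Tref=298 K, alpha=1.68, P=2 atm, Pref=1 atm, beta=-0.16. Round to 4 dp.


SL = SL0 * (Tu/Tref)^alpha * (P/Pref)^beta
T ratio = 641/298 = 2.15100671
(T ratio)^alpha = 2.15100671^1.68 = 3.621080
(P/Pref)^beta = 2^(-0.16) = 0.895025
SL = 0.35 * 3.621080 * 0.895025 = 1.1343 m/s


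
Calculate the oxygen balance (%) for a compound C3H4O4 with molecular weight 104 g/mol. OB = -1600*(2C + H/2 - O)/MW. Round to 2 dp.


OB = -1600 * (2C + H/2 - O) / MW
Inner = 2*3 + 4/2 - 4 = 4.00
OB = -1600 * 4.00 / 104 = -61.54%


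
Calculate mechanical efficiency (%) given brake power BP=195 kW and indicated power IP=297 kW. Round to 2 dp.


eta_mech = (BP / IP) * 100
Ratio = 195 / 297 = 0.6566
eta_mech = 0.6566 * 100 = 65.66%


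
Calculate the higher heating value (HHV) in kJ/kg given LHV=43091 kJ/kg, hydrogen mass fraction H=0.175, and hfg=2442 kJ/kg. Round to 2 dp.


HHV = LHV + hfg * 9 * H
Water addition = 2442 * 9 * 0.175 = 3846.150 kJ/kg
HHV = 43091 + 3846.150 = 46937.15 kJ/kg


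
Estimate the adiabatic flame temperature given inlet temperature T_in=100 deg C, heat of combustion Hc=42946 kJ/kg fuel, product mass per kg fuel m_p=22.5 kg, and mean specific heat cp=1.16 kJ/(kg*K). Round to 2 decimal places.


T_ad = T_in + Hc / (m_p * cp)
Denominator = 22.5 * 1.16 = 26.1000
Temperature rise = 42946 / 26.1000 = 1645.44 K
T_ad = 100 + 1645.44 = 1745.44 deg C


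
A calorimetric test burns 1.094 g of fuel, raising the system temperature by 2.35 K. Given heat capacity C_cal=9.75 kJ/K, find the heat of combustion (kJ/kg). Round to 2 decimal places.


Hc = C_cal * delta_T / m_fuel
Q_released = 9.75 * 2.35 = 22.9125 kJ
m_fuel = 1.094 g = 1.094/1000 kg = 0.001094 kg
Hc = 22.9125 / 0.001094 = 20943.78 kJ/kg


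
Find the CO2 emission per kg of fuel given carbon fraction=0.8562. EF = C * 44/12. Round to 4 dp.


EF = C_frac * (M_CO2 / M_C)
EF = 0.8562 * (44/12)
EF = 0.8562 * 3.666667 = 3.1394 kg_CO2/kg_fuel


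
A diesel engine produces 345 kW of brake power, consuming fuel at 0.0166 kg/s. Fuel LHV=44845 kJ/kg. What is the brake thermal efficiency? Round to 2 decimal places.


eta_BTE = (BP / (mf * LHV)) * 100
Denominator = 0.0166 * 44845 = 744.4270 kW
eta_BTE = (345 / 744.4270) * 100 = 46.34%


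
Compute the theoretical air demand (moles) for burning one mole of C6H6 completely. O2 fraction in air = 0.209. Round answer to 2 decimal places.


Balanced combustion: C6H6 + 7.5 O2 -> 6 CO2 + 3 H2O
O2 needed = C + H/4 = 6 + 6/4 = 7.50 moles
Air moles = O2 / 0.209 = 7.50 / 0.209 = 35.89 moles air


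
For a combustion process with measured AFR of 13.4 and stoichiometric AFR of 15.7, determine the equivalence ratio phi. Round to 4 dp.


phi = AFR_stoich / AFR_actual
phi = 15.7 / 13.4 = 1.1716


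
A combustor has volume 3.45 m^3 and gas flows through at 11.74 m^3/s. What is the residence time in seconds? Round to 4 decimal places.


tau = V / Q_flow
tau = 3.45 / 11.74 = 0.2939 s


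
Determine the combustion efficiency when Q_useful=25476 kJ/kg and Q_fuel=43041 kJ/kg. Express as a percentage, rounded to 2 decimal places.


Efficiency = (Q_useful / Q_fuel) * 100
Efficiency = (25476 / 43041) * 100
Efficiency = 0.5919 * 100 = 59.19%


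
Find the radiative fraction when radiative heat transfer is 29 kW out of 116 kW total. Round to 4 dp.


f_rad = Q_rad / Q_total
f_rad = 29 / 116 = 0.2500


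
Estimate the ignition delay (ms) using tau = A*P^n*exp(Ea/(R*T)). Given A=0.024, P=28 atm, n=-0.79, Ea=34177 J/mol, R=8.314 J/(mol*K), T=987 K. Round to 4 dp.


tau = A * P^n * exp(Ea/(R*T))
P^n = 28^(-0.79) = 0.07190269
Ea/(R*T) = 34177/(8.314*987) = 4.164921
exp(Ea/(R*T)) = 64.387594
tau = 0.024 * 0.07190269 * 64.387594 = 0.1111 ms


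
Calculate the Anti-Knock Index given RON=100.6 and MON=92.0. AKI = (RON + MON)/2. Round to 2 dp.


AKI = (RON + MON) / 2
AKI = (100.6 + 92.0) / 2
AKI = 192.6 / 2 = 96.30


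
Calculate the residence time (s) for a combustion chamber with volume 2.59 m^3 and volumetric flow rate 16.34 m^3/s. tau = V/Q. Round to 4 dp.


tau = V / Q_flow
tau = 2.59 / 16.34 = 0.1585 s


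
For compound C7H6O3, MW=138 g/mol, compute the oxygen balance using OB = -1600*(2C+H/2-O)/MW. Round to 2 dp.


OB = -1600 * (2C + H/2 - O) / MW
Inner = 2*7 + 6/2 - 3 = 14.00
OB = -1600 * 14.00 / 138 = -162.32%


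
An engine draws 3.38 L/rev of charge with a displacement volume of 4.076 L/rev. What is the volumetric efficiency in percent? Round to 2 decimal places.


eta_v = (V_actual / V_disp) * 100
Ratio = 3.38 / 4.076 = 0.8292
eta_v = 0.8292 * 100 = 82.92%


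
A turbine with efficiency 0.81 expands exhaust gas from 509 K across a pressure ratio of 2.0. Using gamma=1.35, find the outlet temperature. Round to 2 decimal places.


T_out = T_in * (1 - eta * (1 - PR^(-(gamma-1)/gamma)))
Exponent = -(1.35-1)/1.35 = -0.25925926
PR^exp = 2.0^(-0.25925926) = 0.83551680
Factor = 1 - 0.81*(1 - 0.83551680) = 0.86676861
T_out = 509 * 0.86676861 = 441.19 K


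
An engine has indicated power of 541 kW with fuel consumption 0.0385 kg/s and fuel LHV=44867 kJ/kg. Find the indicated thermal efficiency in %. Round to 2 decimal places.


eta_ith = (IP / (mf * LHV)) * 100
Denominator = 0.0385 * 44867 = 1727.3795 kW
eta_ith = (541 / 1727.3795) * 100 = 31.32%


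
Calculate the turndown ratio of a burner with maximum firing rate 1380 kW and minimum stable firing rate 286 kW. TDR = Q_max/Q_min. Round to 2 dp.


TDR = Q_max / Q_min
TDR = 1380 / 286 = 4.83


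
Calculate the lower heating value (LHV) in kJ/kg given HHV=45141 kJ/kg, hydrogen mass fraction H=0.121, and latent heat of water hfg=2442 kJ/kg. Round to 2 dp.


LHV = HHV - hfg * 9 * H
Water correction = 2442 * 9 * 0.121 = 2659.338 kJ/kg
LHV = 45141 - 2659.338 = 42481.66 kJ/kg


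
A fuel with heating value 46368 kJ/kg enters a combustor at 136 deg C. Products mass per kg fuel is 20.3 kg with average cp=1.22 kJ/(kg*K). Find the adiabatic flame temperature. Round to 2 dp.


T_ad = T_in + Hc / (m_p * cp)
Denominator = 20.3 * 1.22 = 24.7660
Temperature rise = 46368 / 24.7660 = 1872.24 K
T_ad = 136 + 1872.24 = 2008.24 deg C


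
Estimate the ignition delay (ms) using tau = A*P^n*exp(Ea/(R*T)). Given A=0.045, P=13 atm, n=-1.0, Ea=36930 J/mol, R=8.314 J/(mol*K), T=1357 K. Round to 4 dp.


tau = A * P^n * exp(Ea/(R*T))
P^n = 13^(-1.0) = 0.07692308
Ea/(R*T) = 36930/(8.314*1357) = 3.273327
exp(Ea/(R*T)) = 26.399032
tau = 0.045 * 0.07692308 * 26.399032 = 0.0914 ms


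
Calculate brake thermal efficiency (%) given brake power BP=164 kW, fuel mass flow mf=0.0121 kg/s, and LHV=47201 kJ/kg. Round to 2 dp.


eta_BTE = (BP / (mf * LHV)) * 100
Denominator = 0.0121 * 47201 = 571.1321 kW
eta_BTE = (164 / 571.1321) * 100 = 28.71%


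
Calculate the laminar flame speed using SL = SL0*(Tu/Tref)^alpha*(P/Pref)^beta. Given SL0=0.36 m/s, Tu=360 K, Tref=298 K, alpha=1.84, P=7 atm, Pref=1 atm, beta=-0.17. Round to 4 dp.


SL = SL0 * (Tu/Tref)^alpha * (P/Pref)^beta
T ratio = 360/298 = 1.20805369
(T ratio)^alpha = 1.20805369^1.84 = 1.415920
(P/Pref)^beta = 7^(-0.17) = 0.718345
SL = 0.36 * 1.415920 * 0.718345 = 0.3662 m/s


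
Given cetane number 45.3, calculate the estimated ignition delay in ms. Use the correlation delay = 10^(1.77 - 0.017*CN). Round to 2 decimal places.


delay = 10^(1.77 - 0.017*CN)
Exponent = 1.77 - 0.017*45.3 = 0.9999
delay = 10^0.9999 = 10.00 ms


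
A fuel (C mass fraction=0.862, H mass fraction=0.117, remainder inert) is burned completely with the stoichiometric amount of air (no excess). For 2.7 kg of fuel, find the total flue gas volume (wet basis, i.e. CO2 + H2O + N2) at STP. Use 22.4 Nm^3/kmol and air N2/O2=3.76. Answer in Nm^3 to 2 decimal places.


Per kg fuel: CO2 = (C/12 kmol)*22.4 = (0.862/12)*22.4 = 1.60907 Nm^3
Per kg fuel: H2O = (H/2 kmol)*22.4 = (0.117/2)*22.4 = 1.31040 Nm^3
O2 needed per kg fuel = C/12 + H/4 = 0.862/12 + 0.117/4 = 0.10108333 kmol
Per kg fuel: N2 = O2*3.76*22.4 = 0.10108333*3.76*22.4 = 8.51364 Nm^3
Total per kg = 1.60907 + 1.31040 + 8.51364 = 11.43311 Nm^3
Total = 11.43311 * 2.7 = 30.87 Nm^3


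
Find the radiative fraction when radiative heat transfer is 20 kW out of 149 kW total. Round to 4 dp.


f_rad = Q_rad / Q_total
f_rad = 20 / 149 = 0.1342


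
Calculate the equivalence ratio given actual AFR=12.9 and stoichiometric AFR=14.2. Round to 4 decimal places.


phi = AFR_stoich / AFR_actual
phi = 14.2 / 12.9 = 1.1008


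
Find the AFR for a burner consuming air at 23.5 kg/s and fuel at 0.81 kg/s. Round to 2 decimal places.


AFR = m_air / m_fuel
AFR = 23.5 / 0.81 = 29.01


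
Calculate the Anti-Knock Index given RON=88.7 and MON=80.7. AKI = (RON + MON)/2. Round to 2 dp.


AKI = (RON + MON) / 2
AKI = (88.7 + 80.7) / 2
AKI = 169.4 / 2 = 84.70


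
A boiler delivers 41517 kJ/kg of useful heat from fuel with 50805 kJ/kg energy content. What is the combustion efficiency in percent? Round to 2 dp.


Efficiency = (Q_useful / Q_fuel) * 100
Efficiency = (41517 / 50805) * 100
Efficiency = 0.8172 * 100 = 81.72%


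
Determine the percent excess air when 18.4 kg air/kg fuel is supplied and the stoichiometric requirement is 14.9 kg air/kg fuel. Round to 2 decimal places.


Excess air = actual - stoichiometric = 18.4 - 14.9 = 3.50 kg/kg fuel
Excess air % = (excess / stoich) * 100 = (3.50 / 14.9) * 100 = 23.49%


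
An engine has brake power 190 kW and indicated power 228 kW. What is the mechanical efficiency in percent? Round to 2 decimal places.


eta_mech = (BP / IP) * 100
Ratio = 190 / 228 = 0.8333
eta_mech = 0.8333 * 100 = 83.33%


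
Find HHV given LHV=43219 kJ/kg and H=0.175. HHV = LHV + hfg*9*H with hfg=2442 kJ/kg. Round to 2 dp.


HHV = LHV + hfg * 9 * H
Water addition = 2442 * 9 * 0.175 = 3846.150 kJ/kg
HHV = 43219 + 3846.150 = 47065.15 kJ/kg


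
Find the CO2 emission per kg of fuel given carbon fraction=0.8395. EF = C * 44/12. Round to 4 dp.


EF = C_frac * (M_CO2 / M_C)
EF = 0.8395 * (44/12)
EF = 0.8395 * 3.666667 = 3.0782 kg_CO2/kg_fuel


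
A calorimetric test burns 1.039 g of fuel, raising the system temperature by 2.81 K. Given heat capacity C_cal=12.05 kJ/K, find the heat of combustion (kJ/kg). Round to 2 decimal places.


Hc = C_cal * delta_T / m_fuel
Q_released = 12.05 * 2.81 = 33.8605 kJ
m_fuel = 1.039 g = 1.039/1000 kg = 0.001039 kg
Hc = 33.8605 / 0.001039 = 32589.51 kJ/kg


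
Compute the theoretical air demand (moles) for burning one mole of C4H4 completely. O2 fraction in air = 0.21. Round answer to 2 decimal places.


Balanced combustion: C4H4 + 5 O2 -> 4 CO2 + 2 H2O
O2 needed = C + H/4 = 4 + 4/4 = 5.00 moles
Air moles = O2 / 0.21 = 5.00 / 0.21 = 23.81 moles air


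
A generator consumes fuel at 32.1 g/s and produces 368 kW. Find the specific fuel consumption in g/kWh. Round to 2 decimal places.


SFC = (mf / BP) * 3600
Rate = 32.1 / 368 = 0.087228 g/(s*kW)
SFC = 0.087228 * 3600 = 314.02 g/kWh


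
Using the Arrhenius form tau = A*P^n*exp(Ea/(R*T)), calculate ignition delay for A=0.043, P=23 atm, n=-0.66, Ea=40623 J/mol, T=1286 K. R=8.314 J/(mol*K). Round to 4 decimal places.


tau = A * P^n * exp(Ea/(R*T))
P^n = 23^(-0.66) = 0.12625821
Ea/(R*T) = 40623/(8.314*1286) = 3.799452
exp(Ea/(R*T)) = 44.676711
tau = 0.043 * 0.12625821 * 44.676711 = 0.2426 ms


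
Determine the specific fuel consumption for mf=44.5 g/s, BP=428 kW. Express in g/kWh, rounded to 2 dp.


SFC = (mf / BP) * 3600
Rate = 44.5 / 428 = 0.103972 g/(s*kW)
SFC = 0.103972 * 3600 = 374.30 g/kWh


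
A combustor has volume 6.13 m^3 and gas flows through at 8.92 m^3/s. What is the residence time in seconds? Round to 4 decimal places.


tau = V / Q_flow
tau = 6.13 / 8.92 = 0.6872 s


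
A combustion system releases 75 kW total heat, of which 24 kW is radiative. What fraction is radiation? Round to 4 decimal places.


f_rad = Q_rad / Q_total
f_rad = 24 / 75 = 0.3200


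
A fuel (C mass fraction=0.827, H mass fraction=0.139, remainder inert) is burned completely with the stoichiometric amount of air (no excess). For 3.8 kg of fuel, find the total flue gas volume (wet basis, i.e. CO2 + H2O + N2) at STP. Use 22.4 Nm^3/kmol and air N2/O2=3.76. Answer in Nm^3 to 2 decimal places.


Per kg fuel: CO2 = (C/12 kmol)*22.4 = (0.827/12)*22.4 = 1.54373 Nm^3
Per kg fuel: H2O = (H/2 kmol)*22.4 = (0.139/2)*22.4 = 1.55680 Nm^3
O2 needed per kg fuel = C/12 + H/4 = 0.827/12 + 0.139/4 = 0.10366667 kmol
Per kg fuel: N2 = O2*3.76*22.4 = 0.10366667*3.76*22.4 = 8.73122 Nm^3
Total per kg = 1.54373 + 1.55680 + 8.73122 = 11.83175 Nm^3
Total = 11.83175 * 3.8 = 44.96 Nm^3


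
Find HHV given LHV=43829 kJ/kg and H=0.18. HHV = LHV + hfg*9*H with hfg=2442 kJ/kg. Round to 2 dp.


HHV = LHV + hfg * 9 * H
Water addition = 2442 * 9 * 0.18 = 3956.040 kJ/kg
HHV = 43829 + 3956.040 = 47785.04 kJ/kg


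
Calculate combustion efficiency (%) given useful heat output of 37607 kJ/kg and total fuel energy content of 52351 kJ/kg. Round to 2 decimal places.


Efficiency = (Q_useful / Q_fuel) * 100
Efficiency = (37607 / 52351) * 100
Efficiency = 0.7184 * 100 = 71.84%


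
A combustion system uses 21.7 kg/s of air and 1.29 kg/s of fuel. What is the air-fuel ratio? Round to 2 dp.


AFR = m_air / m_fuel
AFR = 21.7 / 1.29 = 16.82


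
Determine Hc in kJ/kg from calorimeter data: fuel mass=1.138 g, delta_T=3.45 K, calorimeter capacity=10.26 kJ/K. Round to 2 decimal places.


Hc = C_cal * delta_T / m_fuel
Q_released = 10.26 * 3.45 = 35.3970 kJ
m_fuel = 1.138 g = 1.138/1000 kg = 0.001138 kg
Hc = 35.3970 / 0.001138 = 31104.57 kJ/kg


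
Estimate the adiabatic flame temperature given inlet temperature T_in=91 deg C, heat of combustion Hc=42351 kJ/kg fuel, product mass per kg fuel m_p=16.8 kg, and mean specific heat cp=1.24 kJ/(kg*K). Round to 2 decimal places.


T_ad = T_in + Hc / (m_p * cp)
Denominator = 16.8 * 1.24 = 20.8320
Temperature rise = 42351 / 20.8320 = 2032.98 K
T_ad = 91 + 2032.98 = 2123.98 deg C


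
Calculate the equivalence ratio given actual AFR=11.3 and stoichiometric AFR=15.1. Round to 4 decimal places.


phi = AFR_stoich / AFR_actual
phi = 15.1 / 11.3 = 1.3363


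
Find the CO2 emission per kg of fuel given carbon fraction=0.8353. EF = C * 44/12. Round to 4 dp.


EF = C_frac * (M_CO2 / M_C)
EF = 0.8353 * (44/12)
EF = 0.8353 * 3.666667 = 3.0628 kg_CO2/kg_fuel


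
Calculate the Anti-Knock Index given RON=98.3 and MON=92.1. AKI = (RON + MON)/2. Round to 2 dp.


AKI = (RON + MON) / 2
AKI = (98.3 + 92.1) / 2
AKI = 190.4 / 2 = 95.20


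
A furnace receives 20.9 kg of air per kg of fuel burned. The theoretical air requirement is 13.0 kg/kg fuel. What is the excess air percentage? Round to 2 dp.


Excess air = actual - stoichiometric = 20.9 - 13.0 = 7.90 kg/kg fuel
Excess air % = (excess / stoich) * 100 = (7.90 / 13.0) * 100 = 60.77%


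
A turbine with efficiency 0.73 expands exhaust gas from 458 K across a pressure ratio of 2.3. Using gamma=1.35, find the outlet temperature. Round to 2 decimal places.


T_out = T_in * (1 - eta * (1 - PR^(-(gamma-1)/gamma)))
Exponent = -(1.35-1)/1.35 = -0.25925926
PR^exp = 2.3^(-0.25925926) = 0.80578413
Factor = 1 - 0.73*(1 - 0.80578413) = 0.85822241
T_out = 458 * 0.85822241 = 393.07 K


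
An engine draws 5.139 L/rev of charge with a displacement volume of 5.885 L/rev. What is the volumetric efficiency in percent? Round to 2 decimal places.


eta_v = (V_actual / V_disp) * 100
Ratio = 5.139 / 5.885 = 0.8732
eta_v = 0.8732 * 100 = 87.32%


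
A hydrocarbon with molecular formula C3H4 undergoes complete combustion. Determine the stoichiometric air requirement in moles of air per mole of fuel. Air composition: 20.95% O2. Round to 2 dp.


Balanced combustion: C3H4 + 4 O2 -> 3 CO2 + 2 H2O
O2 needed = C + H/4 = 3 + 4/4 = 4.00 moles
Air moles = O2 / 0.2095 = 4.00 / 0.2095 = 19.09 moles air


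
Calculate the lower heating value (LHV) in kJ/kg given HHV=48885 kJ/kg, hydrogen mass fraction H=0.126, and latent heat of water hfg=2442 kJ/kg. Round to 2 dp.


LHV = HHV - hfg * 9 * H
Water correction = 2442 * 9 * 0.126 = 2769.228 kJ/kg
LHV = 48885 - 2769.228 = 46115.77 kJ/kg


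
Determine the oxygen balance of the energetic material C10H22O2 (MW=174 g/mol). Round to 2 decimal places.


OB = -1600 * (2C + H/2 - O) / MW
Inner = 2*10 + 22/2 - 2 = 29.00
OB = -1600 * 29.00 / 174 = -266.67%


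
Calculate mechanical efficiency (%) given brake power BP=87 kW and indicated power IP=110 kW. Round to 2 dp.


eta_mech = (BP / IP) * 100
Ratio = 87 / 110 = 0.7909
eta_mech = 0.7909 * 100 = 79.09%


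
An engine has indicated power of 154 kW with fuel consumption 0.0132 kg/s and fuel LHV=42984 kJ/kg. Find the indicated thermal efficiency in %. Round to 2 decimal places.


eta_ith = (IP / (mf * LHV)) * 100
Denominator = 0.0132 * 42984 = 567.3888 kW
eta_ith = (154 / 567.3888) * 100 = 27.14%


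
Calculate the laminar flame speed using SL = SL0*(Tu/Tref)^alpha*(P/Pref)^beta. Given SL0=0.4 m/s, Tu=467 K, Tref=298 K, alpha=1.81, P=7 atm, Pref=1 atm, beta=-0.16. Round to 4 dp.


SL = SL0 * (Tu/Tref)^alpha * (P/Pref)^beta
T ratio = 467/298 = 1.56711409
(T ratio)^alpha = 1.56711409^1.81 = 2.254925
(P/Pref)^beta = 7^(-0.16) = 0.732461
SL = 0.4 * 2.254925 * 0.732461 = 0.6607 m/s


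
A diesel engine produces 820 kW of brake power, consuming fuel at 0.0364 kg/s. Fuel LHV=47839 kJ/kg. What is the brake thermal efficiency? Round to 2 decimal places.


eta_BTE = (BP / (mf * LHV)) * 100
Denominator = 0.0364 * 47839 = 1741.3396 kW
eta_BTE = (820 / 1741.3396) * 100 = 47.09%


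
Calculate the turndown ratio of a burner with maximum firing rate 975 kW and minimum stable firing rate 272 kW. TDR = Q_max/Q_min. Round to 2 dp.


TDR = Q_max / Q_min
TDR = 975 / 272 = 3.58


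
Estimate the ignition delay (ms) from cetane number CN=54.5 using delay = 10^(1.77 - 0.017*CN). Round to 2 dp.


delay = 10^(1.77 - 0.017*CN)
Exponent = 1.77 - 0.017*54.5 = 0.8435
delay = 10^0.8435 = 6.97 ms


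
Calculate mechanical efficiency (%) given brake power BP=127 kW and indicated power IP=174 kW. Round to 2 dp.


eta_mech = (BP / IP) * 100
Ratio = 127 / 174 = 0.7299
eta_mech = 0.7299 * 100 = 72.99%


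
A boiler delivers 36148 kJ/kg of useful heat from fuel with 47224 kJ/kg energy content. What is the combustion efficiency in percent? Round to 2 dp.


Efficiency = (Q_useful / Q_fuel) * 100
Efficiency = (36148 / 47224) * 100
Efficiency = 0.7655 * 100 = 76.55%


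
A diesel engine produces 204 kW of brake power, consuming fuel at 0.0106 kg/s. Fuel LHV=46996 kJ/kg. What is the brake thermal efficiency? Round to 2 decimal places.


eta_BTE = (BP / (mf * LHV)) * 100
Denominator = 0.0106 * 46996 = 498.1576 kW
eta_BTE = (204 / 498.1576) * 100 = 40.95%


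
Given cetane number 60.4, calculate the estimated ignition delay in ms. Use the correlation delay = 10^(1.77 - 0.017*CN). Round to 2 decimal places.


delay = 10^(1.77 - 0.017*CN)
Exponent = 1.77 - 0.017*60.4 = 0.7432
delay = 10^0.7432 = 5.54 ms


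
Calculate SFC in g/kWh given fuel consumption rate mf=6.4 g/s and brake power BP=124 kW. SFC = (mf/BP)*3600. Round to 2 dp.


SFC = (mf / BP) * 3600
Rate = 6.4 / 124 = 0.051613 g/(s*kW)
SFC = 0.051613 * 3600 = 185.81 g/kWh


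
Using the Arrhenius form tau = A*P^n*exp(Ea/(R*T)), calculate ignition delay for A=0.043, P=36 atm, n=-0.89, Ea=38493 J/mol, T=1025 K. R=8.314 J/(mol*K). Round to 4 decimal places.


tau = A * P^n * exp(Ea/(R*T))
P^n = 36^(-0.89) = 0.04119939
Ea/(R*T) = 38493/(8.314*1025) = 4.516977
exp(Ea/(R*T)) = 91.558393
tau = 0.043 * 0.04119939 * 91.558393 = 0.1622 ms


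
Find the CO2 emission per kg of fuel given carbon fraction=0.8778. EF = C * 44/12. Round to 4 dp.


EF = C_frac * (M_CO2 / M_C)
EF = 0.8778 * (44/12)
EF = 0.8778 * 3.666667 = 3.2186 kg_CO2/kg_fuel


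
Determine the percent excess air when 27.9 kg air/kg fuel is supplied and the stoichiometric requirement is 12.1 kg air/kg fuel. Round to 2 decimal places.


Excess air = actual - stoichiometric = 27.9 - 12.1 = 15.80 kg/kg fuel
Excess air % = (excess / stoich) * 100 = (15.80 / 12.1) * 100 = 130.58%


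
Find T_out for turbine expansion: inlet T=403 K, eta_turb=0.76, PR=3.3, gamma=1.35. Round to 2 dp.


T_out = T_in * (1 - eta * (1 - PR^(-(gamma-1)/gamma)))
Exponent = -(1.35-1)/1.35 = -0.25925926
PR^exp = 3.3^(-0.25925926) = 0.73378775
Factor = 1 - 0.76*(1 - 0.73378775) = 0.79767869
T_out = 403 * 0.79767869 = 321.46 K


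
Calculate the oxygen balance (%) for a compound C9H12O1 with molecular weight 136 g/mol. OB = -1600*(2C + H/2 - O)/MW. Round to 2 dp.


OB = -1600 * (2C + H/2 - O) / MW
Inner = 2*9 + 12/2 - 1 = 23.00
OB = -1600 * 23.00 / 136 = -270.59%


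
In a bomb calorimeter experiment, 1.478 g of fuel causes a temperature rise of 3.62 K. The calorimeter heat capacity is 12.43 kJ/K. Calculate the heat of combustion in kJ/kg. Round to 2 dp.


Hc = C_cal * delta_T / m_fuel
Q_released = 12.43 * 3.62 = 44.9966 kJ
m_fuel = 1.478 g = 1.478/1000 kg = 0.001478 kg
Hc = 44.9966 / 0.001478 = 30444.25 kJ/kg


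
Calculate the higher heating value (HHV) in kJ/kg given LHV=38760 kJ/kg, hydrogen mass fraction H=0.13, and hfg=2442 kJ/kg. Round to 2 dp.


HHV = LHV + hfg * 9 * H
Water addition = 2442 * 9 * 0.13 = 2857.140 kJ/kg
HHV = 38760 + 2857.140 = 41617.14 kJ/kg


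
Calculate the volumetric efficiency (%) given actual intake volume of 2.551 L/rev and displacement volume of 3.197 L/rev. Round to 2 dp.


eta_v = (V_actual / V_disp) * 100
Ratio = 2.551 / 3.197 = 0.7979
eta_v = 0.7979 * 100 = 79.79%


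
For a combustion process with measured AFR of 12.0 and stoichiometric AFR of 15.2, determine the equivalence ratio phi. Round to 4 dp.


phi = AFR_stoich / AFR_actual
phi = 15.2 / 12.0 = 1.2667


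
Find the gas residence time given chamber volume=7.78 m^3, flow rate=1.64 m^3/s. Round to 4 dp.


tau = V / Q_flow
tau = 7.78 / 1.64 = 4.7439 s


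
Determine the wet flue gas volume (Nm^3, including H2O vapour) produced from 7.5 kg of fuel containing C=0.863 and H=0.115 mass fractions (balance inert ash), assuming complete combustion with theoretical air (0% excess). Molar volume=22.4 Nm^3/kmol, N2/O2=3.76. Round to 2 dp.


Per kg fuel: CO2 = (C/12 kmol)*22.4 = (0.863/12)*22.4 = 1.61093 Nm^3
Per kg fuel: H2O = (H/2 kmol)*22.4 = (0.115/2)*22.4 = 1.28800 Nm^3
O2 needed per kg fuel = C/12 + H/4 = 0.863/12 + 0.115/4 = 0.10066667 kmol
Per kg fuel: N2 = O2*3.76*22.4 = 0.10066667*3.76*22.4 = 8.47855 Nm^3
Total per kg = 1.61093 + 1.28800 + 8.47855 = 11.37748 Nm^3
Total = 11.37748 * 7.5 = 85.33 Nm^3


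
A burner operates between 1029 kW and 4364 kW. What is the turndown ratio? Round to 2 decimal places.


TDR = Q_max / Q_min
TDR = 4364 / 1029 = 4.24


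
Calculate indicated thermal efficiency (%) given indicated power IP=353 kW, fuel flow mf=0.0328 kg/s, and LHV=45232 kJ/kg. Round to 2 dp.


eta_ith = (IP / (mf * LHV)) * 100
Denominator = 0.0328 * 45232 = 1483.6096 kW
eta_ith = (353 / 1483.6096) * 100 = 23.79%


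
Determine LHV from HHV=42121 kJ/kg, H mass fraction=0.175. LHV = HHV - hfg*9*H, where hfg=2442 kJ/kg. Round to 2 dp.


LHV = HHV - hfg * 9 * H
Water correction = 2442 * 9 * 0.175 = 3846.150 kJ/kg
LHV = 42121 - 3846.150 = 38274.85 kJ/kg


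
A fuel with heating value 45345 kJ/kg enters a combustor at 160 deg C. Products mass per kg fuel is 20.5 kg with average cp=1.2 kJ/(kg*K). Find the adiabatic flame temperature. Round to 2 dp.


T_ad = T_in + Hc / (m_p * cp)
Denominator = 20.5 * 1.2 = 24.6000
Temperature rise = 45345 / 24.6000 = 1843.29 K
T_ad = 160 + 1843.29 = 2003.29 deg C


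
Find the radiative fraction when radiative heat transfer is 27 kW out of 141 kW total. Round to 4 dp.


f_rad = Q_rad / Q_total
f_rad = 27 / 141 = 0.1915


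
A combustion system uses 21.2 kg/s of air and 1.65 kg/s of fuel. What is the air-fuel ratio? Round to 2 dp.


AFR = m_air / m_fuel
AFR = 21.2 / 1.65 = 12.85


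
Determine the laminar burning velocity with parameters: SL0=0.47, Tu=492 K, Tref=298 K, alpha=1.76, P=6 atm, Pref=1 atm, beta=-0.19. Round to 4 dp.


SL = SL0 * (Tu/Tref)^alpha * (P/Pref)^beta
T ratio = 492/298 = 1.65100671
(T ratio)^alpha = 1.65100671^1.76 = 2.416785
(P/Pref)^beta = 6^(-0.19) = 0.711461
SL = 0.47 * 2.416785 * 0.711461 = 0.8081 m/s


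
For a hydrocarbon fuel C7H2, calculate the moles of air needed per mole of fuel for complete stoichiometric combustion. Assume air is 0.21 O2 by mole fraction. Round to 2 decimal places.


Balanced combustion: C7H2 + 7.5 O2 -> 7 CO2 + 1 H2O
O2 needed = C + H/4 = 7 + 2/4 = 7.50 moles
Air moles = O2 / 0.21 = 7.50 / 0.21 = 35.71 moles air


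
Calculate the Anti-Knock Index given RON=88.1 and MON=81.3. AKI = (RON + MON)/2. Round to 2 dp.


AKI = (RON + MON) / 2
AKI = (88.1 + 81.3) / 2
AKI = 169.4 / 2 = 84.70


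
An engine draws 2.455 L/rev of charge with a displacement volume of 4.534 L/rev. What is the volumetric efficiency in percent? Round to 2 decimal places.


eta_v = (V_actual / V_disp) * 100
Ratio = 2.455 / 4.534 = 0.5415
eta_v = 0.5415 * 100 = 54.15%


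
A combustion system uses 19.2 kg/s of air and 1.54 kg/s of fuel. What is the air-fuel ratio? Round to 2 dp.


AFR = m_air / m_fuel
AFR = 19.2 / 1.54 = 12.47


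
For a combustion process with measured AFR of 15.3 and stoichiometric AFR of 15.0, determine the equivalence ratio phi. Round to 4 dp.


phi = AFR_stoich / AFR_actual
phi = 15.0 / 15.3 = 0.9804


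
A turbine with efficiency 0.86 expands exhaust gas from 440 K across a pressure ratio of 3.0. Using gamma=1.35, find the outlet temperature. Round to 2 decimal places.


T_out = T_in * (1 - eta * (1 - PR^(-(gamma-1)/gamma)))
Exponent = -(1.35-1)/1.35 = -0.25925926
PR^exp = 3.0^(-0.25925926) = 0.75214556
Factor = 1 - 0.86*(1 - 0.75214556) = 0.78684518
T_out = 440 * 0.78684518 = 346.21 K


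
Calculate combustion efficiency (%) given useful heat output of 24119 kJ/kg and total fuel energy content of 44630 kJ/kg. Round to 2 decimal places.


Efficiency = (Q_useful / Q_fuel) * 100
Efficiency = (24119 / 44630) * 100
Efficiency = 0.5404 * 100 = 54.04%


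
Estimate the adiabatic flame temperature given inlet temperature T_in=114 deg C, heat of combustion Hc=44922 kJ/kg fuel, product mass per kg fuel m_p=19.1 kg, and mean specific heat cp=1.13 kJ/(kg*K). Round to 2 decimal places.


T_ad = T_in + Hc / (m_p * cp)
Denominator = 19.1 * 1.13 = 21.5830
Temperature rise = 44922 / 21.5830 = 2081.36 K
T_ad = 114 + 2081.36 = 2195.36 deg C


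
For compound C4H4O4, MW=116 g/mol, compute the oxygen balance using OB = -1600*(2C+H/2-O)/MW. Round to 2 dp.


OB = -1600 * (2C + H/2 - O) / MW
Inner = 2*4 + 4/2 - 4 = 6.00
OB = -1600 * 6.00 / 116 = -82.76%


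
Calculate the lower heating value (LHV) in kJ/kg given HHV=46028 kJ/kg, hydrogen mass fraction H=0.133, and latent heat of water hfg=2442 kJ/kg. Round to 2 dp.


LHV = HHV - hfg * 9 * H
Water correction = 2442 * 9 * 0.133 = 2923.074 kJ/kg
LHV = 46028 - 2923.074 = 43104.93 kJ/kg


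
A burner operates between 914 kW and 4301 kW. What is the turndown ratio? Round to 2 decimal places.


TDR = Q_max / Q_min
TDR = 4301 / 914 = 4.71


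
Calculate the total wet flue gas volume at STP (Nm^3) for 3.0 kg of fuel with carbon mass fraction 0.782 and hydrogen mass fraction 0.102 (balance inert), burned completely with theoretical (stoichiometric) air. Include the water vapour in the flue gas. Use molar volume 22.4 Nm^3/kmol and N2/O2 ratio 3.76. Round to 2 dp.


Per kg fuel: CO2 = (C/12 kmol)*22.4 = (0.782/12)*22.4 = 1.45973 Nm^3
Per kg fuel: H2O = (H/2 kmol)*22.4 = (0.102/2)*22.4 = 1.14240 Nm^3
O2 needed per kg fuel = C/12 + H/4 = 0.782/12 + 0.102/4 = 0.09066667 kmol
Per kg fuel: N2 = O2*3.76*22.4 = 0.09066667*3.76*22.4 = 7.63631 Nm^3
Total per kg = 1.45973 + 1.14240 + 7.63631 = 10.23844 Nm^3
Total = 10.23844 * 3.0 = 30.72 Nm^3


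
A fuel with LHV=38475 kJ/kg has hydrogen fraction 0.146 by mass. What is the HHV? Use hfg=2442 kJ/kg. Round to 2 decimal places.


HHV = LHV + hfg * 9 * H
Water addition = 2442 * 9 * 0.146 = 3208.788 kJ/kg
HHV = 38475 + 3208.788 = 41683.79 kJ/kg


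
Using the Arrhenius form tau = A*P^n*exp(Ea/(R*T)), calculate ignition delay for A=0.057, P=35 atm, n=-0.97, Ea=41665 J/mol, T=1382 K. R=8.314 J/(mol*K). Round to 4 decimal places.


tau = A * P^n * exp(Ea/(R*T))
P^n = 35^(-0.97) = 0.03178733
Ea/(R*T) = 41665/(8.314*1382) = 3.626213
exp(Ea/(R*T)) = 37.570272
tau = 0.057 * 0.03178733 * 37.570272 = 0.0681 ms
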